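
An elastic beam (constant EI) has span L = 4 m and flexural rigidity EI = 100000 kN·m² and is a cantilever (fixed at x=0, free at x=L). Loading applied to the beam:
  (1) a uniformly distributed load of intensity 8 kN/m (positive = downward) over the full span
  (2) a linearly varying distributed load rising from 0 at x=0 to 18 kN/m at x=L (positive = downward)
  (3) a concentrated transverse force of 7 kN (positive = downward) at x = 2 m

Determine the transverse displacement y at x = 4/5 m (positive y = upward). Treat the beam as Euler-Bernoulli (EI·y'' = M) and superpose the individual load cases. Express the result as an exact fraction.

Load 1 — uniform load w=8 kN/m over full span:
  y_1 = -wx²(x²-4Lx+6L²)/(24EI) = -8·(4/5)²·((4/5)²-4·4·(4/5)+6·4²)/(24·100000) = -1048/5859375 m
Load 2 — triangular load w₀=18 kN/m (0→w₀ over full span):
  y_2 = (w₀Lx³/12-w₀L²x²/6-w₀x⁵/(120L))/EI = (18·4·(4/5)³/12-18·4²·(4/5)²/6-18·(4/5)⁵/(120·4))/100000 = -13506/48828125 m
Load 3 — point force P=7 kN at a=2 m (b=L-a=2):
  y_3 = -Px²(3a-x)/(6EI)  [x≤a] = -7·(4/5)²·(3·2-(4/5))/(6·100000) = -91/2343750 m
Superposition: y = Σ y_i = -144811/292968750 m ≈ -0.000494 m

y(4/5) = -144811/292968750 m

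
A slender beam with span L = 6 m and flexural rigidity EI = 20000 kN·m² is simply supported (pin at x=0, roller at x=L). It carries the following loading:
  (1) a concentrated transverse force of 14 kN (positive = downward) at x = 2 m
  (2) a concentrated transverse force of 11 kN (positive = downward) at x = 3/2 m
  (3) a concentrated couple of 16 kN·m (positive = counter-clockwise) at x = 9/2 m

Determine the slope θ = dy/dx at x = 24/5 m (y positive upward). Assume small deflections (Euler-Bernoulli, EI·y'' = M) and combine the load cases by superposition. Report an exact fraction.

Load 1 — point force P=14 kN at a=2 m (b=L-a=4):
  θ_1 = -Pa(2L²-6Lx+3x²+a²)/(6LEI)  [x>a] = -14·2·(2·6²-6·6·(24/5)+3·(24/5)²+2²)/(6·6·20000) = 1211/1125000 rad
Load 2 — point force P=11 kN at a=3/2 m (b=L-a=9/2):
  θ_2 = -Pa(2L²-6Lx+3x²+a²)/(6LEI)  [x>a] = -11·(3/2)·(2·6²-6·6·(24/5)+3·(24/5)²+(3/2)²)/(6·6·20000) = 10791/16000000 rad
Load 3 — applied couple M₀=16 kN·m at a=9/2 m (b=L-a=3/2):
  θ_3 = (M₀x²/(2L)-M₀(x-a)+C₁)/EI  [x>a] with C₁=M₀(3b²-L²)/(6L)=-13 = (16·(24/5)²/(2·6)-16·((24/5)-(9/2))+(-13))/20000 = 323/500000 rad
Superposition: θ = Σ θ_i = 345151/144000000 rad ≈ 0.002397 rad

θ(24/5) = 345151/144000000 rad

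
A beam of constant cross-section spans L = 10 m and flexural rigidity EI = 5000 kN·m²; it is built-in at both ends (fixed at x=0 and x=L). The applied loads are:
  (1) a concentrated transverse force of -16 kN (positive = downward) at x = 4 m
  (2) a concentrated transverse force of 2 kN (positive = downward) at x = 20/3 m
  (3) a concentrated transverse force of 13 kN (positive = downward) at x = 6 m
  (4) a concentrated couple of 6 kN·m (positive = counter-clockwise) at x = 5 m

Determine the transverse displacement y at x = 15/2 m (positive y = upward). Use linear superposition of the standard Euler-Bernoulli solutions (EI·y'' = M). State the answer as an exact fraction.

Load 1 — point force P=-16 kN at a=4 m (b=L-a=6):
  y_1 = -Pa²(L-x)²(3bL-(3b+a)(L-x))/(6L³EI)  [x>a] = -(-16)·4²·(10-(15/2))²·(3·6·10-(3·6+4)·(10-(15/2)))/(6·10³·5000) = 1/150 m
Load 2 — point force P=2 kN at a=20/3 m (b=L-a=10/3):
  y_2 = -Pa²(L-x)²(3bL-(3b+a)(L-x))/(6L³EI)  [x>a] = -2·(20/3)²·(10-(15/2))²·(3·(10/3)·10-(3·(10/3)+(20/3))·(10-(15/2)))/(6·10³·5000) = -7/6480 m
Load 3 — point force P=13 kN at a=6 m (b=L-a=4):
  y_3 = -Pa²(L-x)²(3bL-(3b+a)(L-x))/(6L³EI)  [x>a] = -13·6²·(10-(15/2))²·(3·4·10-(3·4+6)·(10-(15/2)))/(6·10³·5000) = -117/16000 m
Load 4 — applied couple M₀=6 kN·m at a=5 m (b=L-a=5):
  y_4 = (R_Ax³/6 - M_Ax²/2 - M₀(x-a)²/2)/EI  [x>a] with R_A=9/10, M_A=3/2 = ((9/10)·(15/2)³/6 - (3/2)·(15/2)²/2 - 6·((15/2)-5)²/2)/5000 = 3/6400 m
Superposition: y = Σ y_i = -3259/2592000 m ≈ -0.001257 m

y(15/2) = -3259/2592000 m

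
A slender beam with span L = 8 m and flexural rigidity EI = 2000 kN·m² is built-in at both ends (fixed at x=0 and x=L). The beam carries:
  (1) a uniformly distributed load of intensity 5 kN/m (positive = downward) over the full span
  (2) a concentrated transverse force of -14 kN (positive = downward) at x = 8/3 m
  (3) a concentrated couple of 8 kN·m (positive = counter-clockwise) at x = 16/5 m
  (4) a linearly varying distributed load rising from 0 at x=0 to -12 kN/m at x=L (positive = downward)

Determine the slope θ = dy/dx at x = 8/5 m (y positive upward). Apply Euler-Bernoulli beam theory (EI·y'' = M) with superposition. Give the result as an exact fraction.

θ(8/5) = 16916/2109375 rad

Load 1 — uniform load w=5 kN/m over full span:
  θ_1 = -wx(L-x)(L-2x)/(12EI) = -5·(8/5)·(8-(8/5))·(8-2·(8/5))/(12·2000) = -32/3125 rad
Load 2 — point force P=-14 kN at a=8/3 m (b=L-a=16/3):
  θ_2 = -Pb²x(2aL-(3a+b)x)/(2L³EI)  [x≤a] = -(-14)·(16/3)²·(8/5)·(2·(8/3)·8-(3·(8/3)+(16/3))·(8/5))/(2·8³·2000) = 112/16875 rad
Load 3 — applied couple M₀=8 kN·m at a=16/5 m (b=L-a=24/5):
  θ_3 = (R_Ax²/2 - M_Ax)/EI  [x≤a] with R_A=36/25, M_A=24/25 = ((36/25)·(8/5)²/2 - (24/25)·(8/5))/2000 = 12/78125 rad
Load 4 — triangular load w₀=-12 kN/m (0→w₀ over full span):
  θ_4 = -w₀(2x(L-x)(L-2x)(x+2L)+x²(L-x)²)/(120LEI) = -(-12)·(2·(8/5)·(8-(8/5))·(8-2·(8/5))·((8/5)+2·8)+(8/5)²·(8-(8/5))²)/(120·8·2000) = 896/78125 rad
Superposition: θ = Σ θ_i = 16916/2109375 rad ≈ 0.008019 rad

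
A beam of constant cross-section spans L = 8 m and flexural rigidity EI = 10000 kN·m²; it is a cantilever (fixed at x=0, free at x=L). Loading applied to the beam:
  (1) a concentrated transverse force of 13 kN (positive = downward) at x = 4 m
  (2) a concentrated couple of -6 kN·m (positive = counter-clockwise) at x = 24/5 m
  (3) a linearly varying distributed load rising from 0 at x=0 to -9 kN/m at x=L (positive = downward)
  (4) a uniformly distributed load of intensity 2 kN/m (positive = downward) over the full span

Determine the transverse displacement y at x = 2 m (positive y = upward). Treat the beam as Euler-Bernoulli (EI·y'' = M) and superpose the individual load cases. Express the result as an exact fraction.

Load 1 — point force P=13 kN at a=4 m (b=L-a=4):
  y_1 = -Px²(3a-x)/(6EI)  [x≤a] = -13·2²·(3·4-2)/(6·10000) = -13/1500 m
Load 2 — applied couple M₀=-6 kN·m at a=24/5 m (b=L-a=16/5):
  y_2 = M₀x²/(2EI)  [x≤a] = (-6)·2²/(2·10000) = -3/2500 m
Load 3 — triangular load w₀=-9 kN/m (0→w₀ over full span):
  y_3 = (w₀Lx³/12-w₀L²x²/6-w₀x⁵/(120L))/EI = ((-9)·8·2³/12-(-9)·8²·2²/6-(-9)·2⁵/(120·8))/10000 = 3363/100000 m
Load 4 — uniform load w=2 kN/m over full span:
  y_4 = -wx²(x²-4Lx+6L²)/(24EI) = -2·2²·(2²-4·8·2+6·8²)/(24·10000) = -27/2500 m
Superposition: y = Σ y_i = 3889/300000 m ≈ 0.012963 m

y(2) = 3889/300000 m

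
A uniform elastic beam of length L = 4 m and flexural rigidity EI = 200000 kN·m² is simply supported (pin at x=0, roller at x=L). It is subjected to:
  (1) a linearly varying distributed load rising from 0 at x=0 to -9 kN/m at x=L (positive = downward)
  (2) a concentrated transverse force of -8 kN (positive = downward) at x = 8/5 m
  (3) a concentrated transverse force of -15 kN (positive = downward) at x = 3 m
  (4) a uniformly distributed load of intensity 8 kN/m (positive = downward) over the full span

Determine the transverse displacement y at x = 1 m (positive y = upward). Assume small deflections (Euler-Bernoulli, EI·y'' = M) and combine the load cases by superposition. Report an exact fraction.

y(1) = 29443/800000000 m

Load 1 — triangular load w₀=-9 kN/m (0→w₀ over full span):
  y_1 = -w₀x(7L⁴-10L²x²+3x⁴)/(360LEI) = -(-9)·1·(7·4⁴-10·4²·1²+3·1⁴)/(360·4·200000) = 327/6400000 m
Load 2 — point force P=-8 kN at a=8/5 m (b=L-a=12/5):
  y_2 = -Pbx(L²-b²-x²)/(6LEI)  [x≤a] = -(-8)·(12/5)·1·(4²-(12/5)²-1²)/(6·4·200000) = 231/6250000 m
Load 3 — point force P=-15 kN at a=3 m (b=L-a=1):
  y_3 = -Pbx(L²-b²-x²)/(6LEI)  [x≤a] = -(-15)·1·1·(4²-1²-1²)/(6·4·200000) = 7/160000 m
Load 4 — uniform load w=8 kN/m over full span:
  y_4 = -wx(L³-2Lx²+x³)/(24EI) = -8·1·(4³-2·4·1²+1³)/(24·200000) = -19/200000 m
Superposition: y = Σ y_i = 29443/800000000 m ≈ 0.000037 m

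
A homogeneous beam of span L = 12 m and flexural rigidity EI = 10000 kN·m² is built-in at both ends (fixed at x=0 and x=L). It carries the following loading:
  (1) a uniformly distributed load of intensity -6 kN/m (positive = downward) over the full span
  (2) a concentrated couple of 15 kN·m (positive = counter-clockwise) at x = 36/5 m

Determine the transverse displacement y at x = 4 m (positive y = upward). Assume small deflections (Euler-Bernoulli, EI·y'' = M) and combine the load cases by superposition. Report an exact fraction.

Load 1 — uniform load w=-6 kN/m over full span:
  y_1 = -wx²(L-x)²/(24EI) = -(-6)·4²·(12-4)²/(24·10000) = 16/625 m
Load 2 — applied couple M₀=15 kN·m at a=36/5 m (b=L-a=24/5):
  y_2 = (R_Ax³/6 - M_Ax²/2)/EI  [x≤a] with R_A=9/5, M_A=24/5 = ((9/5)·4³/6 - (24/5)·4²/2)/10000 = -6/3125 m
Superposition: y = Σ y_i = 74/3125 m ≈ 0.023680 m

y(4) = 74/3125 m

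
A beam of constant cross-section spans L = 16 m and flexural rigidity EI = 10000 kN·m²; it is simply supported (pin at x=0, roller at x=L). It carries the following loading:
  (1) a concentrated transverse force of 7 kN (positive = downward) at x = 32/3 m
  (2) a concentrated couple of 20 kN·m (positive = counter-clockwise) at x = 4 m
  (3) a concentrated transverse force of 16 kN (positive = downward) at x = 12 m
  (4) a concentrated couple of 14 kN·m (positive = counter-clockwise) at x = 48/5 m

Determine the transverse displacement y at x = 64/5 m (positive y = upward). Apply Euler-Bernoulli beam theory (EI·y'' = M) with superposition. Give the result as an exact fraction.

y(64/5) = -545642/6328125 m

Load 1 — point force P=7 kN at a=32/3 m (b=L-a=16/3):
  y_1 = -Pa(L-x)(2Lx-a²-x²)/(6LEI)  [x>a] = -7·(32/3)·(16-(64/5))·(2·16·(64/5)-(32/3)²-(64/5)²)/(6·16·10000) = -207872/6328125 m
Load 2 — applied couple M₀=20 kN·m at a=4 m (b=L-a=12):
  y_2 = (M₀x³/(6L)-M₀(x-a)²/2+C₁x)/EI  [x>a] with C₁=M₀(3b²-L²)/(6L)=110/3 = (20·(64/5)³/(6·16)-20·((64/5)-4)²/2+(110/3)·(64/5))/10000 = 206/15625 m
Load 3 — point force P=16 kN at a=12 m (b=L-a=4):
  y_3 = -Pa(L-x)(2Lx-a²-x²)/(6LEI)  [x>a] = -16·12·(16-(64/5))·(2·16·(64/5)-12²-(64/5)²)/(6·16·10000) = -5088/78125 m
Load 4 — applied couple M₀=14 kN·m at a=48/5 m (b=L-a=32/5):
  y_4 = (M₀x³/(6L)-M₀(x-a)²/2+C₁x)/EI  [x>a] with C₁=M₀(3b²-L²)/(6L)=-1456/75 = (14·(64/5)³/(6·16)-14·((64/5)-(48/5))²/2+(-1456/75)·(64/5))/10000 = -112/78125 m
Superposition: y = Σ y_i = -545642/6328125 m ≈ -0.086225 m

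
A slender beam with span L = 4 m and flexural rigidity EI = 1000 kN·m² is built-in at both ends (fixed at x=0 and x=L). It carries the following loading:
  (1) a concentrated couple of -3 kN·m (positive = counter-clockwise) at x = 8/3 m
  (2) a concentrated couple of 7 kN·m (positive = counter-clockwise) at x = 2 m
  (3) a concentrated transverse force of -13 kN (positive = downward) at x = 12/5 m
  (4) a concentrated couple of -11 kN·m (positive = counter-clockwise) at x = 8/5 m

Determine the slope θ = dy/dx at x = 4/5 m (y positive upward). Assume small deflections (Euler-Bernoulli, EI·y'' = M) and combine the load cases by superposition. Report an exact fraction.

θ(4/5) = 3497/1562500 rad

Load 1 — applied couple M₀=-3 kN·m at a=8/3 m (b=L-a=4/3):
  θ_1 = (R_Ax²/2 - M_Ax)/EI  [x≤a] with R_A=-1, M_A=-1 = ((-1)·(4/5)²/2 - (-1)·(4/5))/1000 = 3/6250 rad
Load 2 — applied couple M₀=7 kN·m at a=2 m (b=L-a=2):
  θ_2 = (R_Ax²/2 - M_Ax)/EI  [x≤a] with R_A=21/8, M_A=7/4 = ((21/8)·(4/5)²/2 - (7/4)·(4/5))/1000 = -7/12500 rad
Load 3 — point force P=-13 kN at a=12/5 m (b=L-a=8/5):
  θ_3 = -Pb²x(2aL-(3a+b)x)/(2L³EI)  [x≤a] = -(-13)·(8/5)²·(4/5)·(2·(12/5)·4-(3·(12/5)+(8/5))·(4/5))/(2·4³·1000) = 988/390625 rad
Load 4 — applied couple M₀=-11 kN·m at a=8/5 m (b=L-a=12/5):
  θ_4 = (R_Ax²/2 - M_Ax)/EI  [x≤a] with R_A=-99/25, M_A=-33/25 = ((-99/25)·(4/5)²/2 - (-33/25)·(4/5))/1000 = -33/156250 rad
Superposition: θ = Σ θ_i = 3497/1562500 rad ≈ 0.002238 rad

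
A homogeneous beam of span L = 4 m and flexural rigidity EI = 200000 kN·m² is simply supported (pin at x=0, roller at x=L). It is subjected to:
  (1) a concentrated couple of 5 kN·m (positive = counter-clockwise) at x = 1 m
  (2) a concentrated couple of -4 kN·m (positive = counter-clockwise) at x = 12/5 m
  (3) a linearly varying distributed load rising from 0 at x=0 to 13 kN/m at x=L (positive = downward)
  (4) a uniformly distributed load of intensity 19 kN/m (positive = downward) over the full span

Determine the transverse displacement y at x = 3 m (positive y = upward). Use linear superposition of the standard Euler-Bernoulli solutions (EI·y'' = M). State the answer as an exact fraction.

Load 1 — applied couple M₀=5 kN·m at a=1 m (b=L-a=3):
  y_1 = (M₀x³/(6L)-M₀(x-a)²/2+C₁x)/EI  [x>a] with C₁=M₀(3b²-L²)/(6L)=55/24 = (5·3³/(6·4)-5·(3-1)²/2+(55/24)·3)/200000 = 1/80000 m
Load 2 — applied couple M₀=-4 kN·m at a=12/5 m (b=L-a=8/5):
  y_2 = (M₀x³/(6L)-M₀(x-a)²/2+C₁x)/EI  [x>a] with C₁=M₀(3b²-L²)/(6L)=104/75 = ((-4)·3³/(6·4)-(-4)·(3-(12/5))²/2+(104/75)·3)/200000 = 19/10000000 m
Load 3 — triangular load w₀=13 kN/m (0→w₀ over full span):
  y_3 = -w₀x(7L⁴-10L²x²+3x⁴)/(360LEI) = -13·3·(7·4⁴-10·4²·3²+3·3⁴)/(360·4·200000) = -1547/19200000 m
Load 4 — uniform load w=19 kN/m over full span:
  y_4 = -wx(L³-2Lx²+x³)/(24EI) = -19·3·(4³-2·4·3²+3³)/(24·200000) = -361/1600000 m
Superposition: y = Σ y_i = -140063/480000000 m ≈ -0.000292 m

y(3) = -140063/480000000 m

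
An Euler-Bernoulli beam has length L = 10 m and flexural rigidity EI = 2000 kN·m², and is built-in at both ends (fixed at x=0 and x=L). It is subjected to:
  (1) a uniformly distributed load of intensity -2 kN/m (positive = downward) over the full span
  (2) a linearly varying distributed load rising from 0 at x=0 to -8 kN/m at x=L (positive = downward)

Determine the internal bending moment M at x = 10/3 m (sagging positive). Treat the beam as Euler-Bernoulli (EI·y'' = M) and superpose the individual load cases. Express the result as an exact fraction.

Load 1 — uniform load w=-2 kN/m over full span:
  M_1 = wLx/2 - wL²/12 - wx²/2 = (-2)·10·(10/3)/2 - (-2)·10²/12 - (-2)·(10/3)²/2 = -50/9 kN·m
Load 2 — triangular load w₀=-8 kN/m (0→w₀ over full span):
  M_2 = 3w₀Lx/20 - w₀L²/30 - w₀x³/(6L) = 3·(-8)·10·(10/3)/20 - (-8)·10²/30 - (-8)·(10/3)³/(6·10) = -680/81 kN·m
Superposition: M = Σ M_i = -1130/81 kN·m ≈ -13.950617 kN·m

M(10/3) = -1130/81 kN·m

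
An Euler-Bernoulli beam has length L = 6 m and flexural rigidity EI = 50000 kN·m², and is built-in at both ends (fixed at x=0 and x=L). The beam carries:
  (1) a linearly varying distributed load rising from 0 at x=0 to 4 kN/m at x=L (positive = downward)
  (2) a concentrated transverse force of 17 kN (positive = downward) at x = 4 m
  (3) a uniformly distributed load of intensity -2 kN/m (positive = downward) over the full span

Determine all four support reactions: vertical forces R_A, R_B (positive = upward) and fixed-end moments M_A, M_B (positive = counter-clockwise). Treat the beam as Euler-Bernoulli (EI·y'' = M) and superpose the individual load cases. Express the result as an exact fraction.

R_A = 271/135 kN, M_A = 286/45 kN·m, R_B = 2024/135 kN, M_B = -734/45 kN·m

Load 1 — triangular load w₀=4 kN/m (0→w₀ over full span):
  R_A = 3w₀L/20 = 3·4·6/20 = 18/5 kN
  M_A = w₀L²/30 = 4·6²/30 = 24/5 kN·m
  R_B = 7w₀L/20 = 7·4·6/20 = 42/5 kN
  M_B = -w₀L²/20 = -4·6²/20 = -36/5 kN·m
Load 2 — point force P=17 kN at a=4 m (b=L-a=2):
  R_A = Pb²(3a+b)/L³ = 17·2²·(3·4+2)/6³ = 119/27 kN
  M_A = Pab²/L² = 17·4·2²/6² = 68/9 kN·m
  R_B = Pa²(a+3b)/L³ = 17·4²·(4+3·2)/6³ = 340/27 kN
  M_B = -Pa²b/L² = -17·4²·2/6² = -136/9 kN·m
Load 3 — uniform load w=-2 kN/m over full span:
  R_A = wL/2 = (-2)·6/2 = -6 kN
  M_A = wL²/12 = (-2)·6²/12 = -6 kN·m
  R_B = wL/2 = (-2)·6/2 = -6 kN
  M_B = -wL²/12 = -(-2)·6²/12 = 6 kN·m
Superposition: R_A = 271/135 kN, M_A = 286/45 kN·m, R_B = 2024/135 kN, M_B = -734/45 kN·m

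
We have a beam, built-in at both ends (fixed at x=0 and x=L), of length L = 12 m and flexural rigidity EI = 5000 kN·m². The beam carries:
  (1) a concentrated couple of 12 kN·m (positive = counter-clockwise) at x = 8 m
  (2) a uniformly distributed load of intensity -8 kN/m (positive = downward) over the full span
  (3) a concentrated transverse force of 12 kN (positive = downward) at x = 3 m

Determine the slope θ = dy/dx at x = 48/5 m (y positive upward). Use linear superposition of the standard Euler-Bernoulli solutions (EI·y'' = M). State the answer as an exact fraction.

θ(48/5) = -5997/312500 rad

Load 1 — applied couple M₀=12 kN·m at a=8 m (b=L-a=4):
  θ_1 = (R_Ax²/2 - M_Ax - M₀(x-a))/EI  [x>a] with R_A=4/3, M_A=4 = ((4/3)·(48/5)²/2 - 4·(48/5) - 12·((48/5)-8))/5000 = 12/15625 rad
Load 2 — uniform load w=-8 kN/m over full span:
  θ_2 = -wx(L-x)(L-2x)/(12EI) = -(-8)·(48/5)·(12-(48/5))·(12-2·(48/5))/(12·5000) = -1728/78125 rad
Load 3 — point force P=12 kN at a=3 m (b=L-a=9):
  θ_3 = Pa²(L-x)(2bL-(3b+a)(L-x))/(2L³EI)  [x>a] = 12·3²·(12-(48/5))·(2·9·12-(3·9+3)·(12-(48/5)))/(2·12³·5000) = 27/12500 rad
Superposition: θ = Σ θ_i = -5997/312500 rad ≈ -0.019190 rad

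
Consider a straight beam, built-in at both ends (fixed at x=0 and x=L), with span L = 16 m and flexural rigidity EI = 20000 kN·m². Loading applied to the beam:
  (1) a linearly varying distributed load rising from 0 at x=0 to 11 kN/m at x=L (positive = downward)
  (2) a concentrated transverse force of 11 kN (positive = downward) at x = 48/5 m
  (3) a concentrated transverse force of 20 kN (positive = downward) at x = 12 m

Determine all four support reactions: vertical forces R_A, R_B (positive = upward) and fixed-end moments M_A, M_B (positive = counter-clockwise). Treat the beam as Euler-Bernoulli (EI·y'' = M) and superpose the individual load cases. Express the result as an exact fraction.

Load 1 — triangular load w₀=11 kN/m (0→w₀ over full span):
  R_A = 3w₀L/20 = 3·11·16/20 = 132/5 kN
  M_A = w₀L²/30 = 11·16²/30 = 1408/15 kN·m
  R_B = 7w₀L/20 = 7·11·16/20 = 308/5 kN
  M_B = -w₀L²/20 = -11·16²/20 = -704/5 kN·m
Load 2 — point force P=11 kN at a=48/5 m (b=L-a=32/5):
  R_A = Pb²(3a+b)/L³ = 11·(32/5)²·(3·(48/5)+(32/5))/16³ = 484/125 kN
  M_A = Pab²/L² = 11·(48/5)·(32/5)²/16² = 2112/125 kN·m
  R_B = Pa²(a+3b)/L³ = 11·(48/5)²·((48/5)+3·(32/5))/16³ = 891/125 kN
  M_B = -Pa²b/L² = -11·(48/5)²·(32/5)/16² = -3168/125 kN·m
Load 3 — point force P=20 kN at a=12 m (b=L-a=4):
  R_A = Pb²(3a+b)/L³ = 20·4²·(3·12+4)/16³ = 25/8 kN
  M_A = Pab²/L² = 20·12·4²/16² = 15 kN·m
  R_B = Pa²(a+3b)/L³ = 20·12²·(12+3·4)/16³ = 135/8 kN
  M_B = -Pa²b/L² = -20·12²·4/16² = -45 kN·m
Superposition: R_A = 33397/1000 kN, M_A = 47161/375 kN·m, R_B = 85603/1000 kN, M_B = -26393/125 kN·m

R_A = 33397/1000 kN, M_A = 47161/375 kN·m, R_B = 85603/1000 kN, M_B = -26393/125 kN·m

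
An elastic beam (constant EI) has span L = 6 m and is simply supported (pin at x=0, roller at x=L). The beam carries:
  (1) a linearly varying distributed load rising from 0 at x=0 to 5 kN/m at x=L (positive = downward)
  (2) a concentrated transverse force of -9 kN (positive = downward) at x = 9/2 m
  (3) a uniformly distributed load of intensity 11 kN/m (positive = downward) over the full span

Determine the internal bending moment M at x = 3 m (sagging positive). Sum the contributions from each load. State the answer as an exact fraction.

M(3) = 54 kN·m

Load 1 — triangular load w₀=5 kN/m (0→w₀ over full span):
  M_1 = w₀Lx/6 - w₀x³/(6L) = 5·6·3/6 - 5·3³/(6·6) = 45/4 kN·m
Load 2 — point force P=-9 kN at a=9/2 m (b=L-a=3/2):
  M_2 = Pbx/L  [x≤a] = (-9)·(3/2)·3/6 = -27/4 kN·m
Load 3 — uniform load w=11 kN/m over full span:
  M_3 = wx(L-x)/2 = 11·3·(6-3)/2 = 99/2 kN·m
Superposition: M = Σ M_i = 54 kN·m ≈ 54.000000 kN·m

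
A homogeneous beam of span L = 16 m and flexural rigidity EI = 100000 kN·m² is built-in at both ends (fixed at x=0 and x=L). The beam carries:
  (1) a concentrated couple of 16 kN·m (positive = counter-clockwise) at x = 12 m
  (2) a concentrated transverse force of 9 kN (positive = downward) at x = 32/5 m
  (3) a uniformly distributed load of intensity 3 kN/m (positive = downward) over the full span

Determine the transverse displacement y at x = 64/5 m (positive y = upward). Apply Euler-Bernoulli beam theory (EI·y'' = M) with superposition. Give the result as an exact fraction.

Load 1 — applied couple M₀=16 kN·m at a=12 m (b=L-a=4):
  y_1 = (R_Ax³/6 - M_Ax²/2 - M₀(x-a)²/2)/EI  [x>a] with R_A=9/8, M_A=5 = ((9/8)·(64/5)³/6 - 5·(64/5)²/2 - 16·((64/5)-12)²/2)/100000 = -84/390625 m
Load 2 — point force P=9 kN at a=32/5 m (b=L-a=48/5):
  y_2 = -Pa²(L-x)²(3bL-(3b+a)(L-x))/(6L³EI)  [x>a] = -9·(32/5)²·(16-(64/5))²·(3·(48/5)·16-(3·(48/5)+(32/5))·(16-(64/5)))/(6·16³·100000) = -26112/48828125 m
Load 3 — uniform load w=3 kN/m over full span:
  y_3 = -wx²(L-x)²/(24EI) = -3·(64/5)²·(16-(64/5))²/(24·100000) = -4096/1953125 m
Superposition: y = Σ y_i = -139012/48828125 m ≈ -0.002847 m

y(64/5) = -139012/48828125 m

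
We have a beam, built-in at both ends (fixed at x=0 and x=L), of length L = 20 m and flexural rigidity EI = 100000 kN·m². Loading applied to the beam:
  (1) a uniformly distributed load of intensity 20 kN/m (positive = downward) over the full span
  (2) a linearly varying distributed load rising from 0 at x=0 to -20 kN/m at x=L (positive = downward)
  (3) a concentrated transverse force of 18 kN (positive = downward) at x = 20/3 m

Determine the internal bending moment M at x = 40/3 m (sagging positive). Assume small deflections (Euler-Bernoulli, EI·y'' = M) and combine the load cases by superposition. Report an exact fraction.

Load 1 — uniform load w=20 kN/m over full span:
  M_1 = wLx/2 - wL²/12 - wx²/2 = 20·20·(40/3)/2 - 20·20²/12 - 20·(40/3)²/2 = 2000/9 kN·m
Load 2 — triangular load w₀=-20 kN/m (0→w₀ over full span):
  M_2 = 3w₀Lx/20 - w₀L²/30 - w₀x³/(6L) = 3·(-20)·20·(40/3)/20 - (-20)·20²/30 - (-20)·(40/3)³/(6·20) = -11200/81 kN·m
Load 3 — point force P=18 kN at a=20/3 m (b=L-a=40/3):
  M_3 = Pa²(a+3b)(L-x)/L³ - Pa²b/L²  [x>a] = 18·(20/3)²·((20/3)+3·(40/3))·(20-(40/3))/20³ - 18·(20/3)²·(40/3)/20² = 40/9 kN·m
Superposition: M = Σ M_i = 7160/81 kN·m ≈ 88.395062 kN·m

M(40/3) = 7160/81 kN·m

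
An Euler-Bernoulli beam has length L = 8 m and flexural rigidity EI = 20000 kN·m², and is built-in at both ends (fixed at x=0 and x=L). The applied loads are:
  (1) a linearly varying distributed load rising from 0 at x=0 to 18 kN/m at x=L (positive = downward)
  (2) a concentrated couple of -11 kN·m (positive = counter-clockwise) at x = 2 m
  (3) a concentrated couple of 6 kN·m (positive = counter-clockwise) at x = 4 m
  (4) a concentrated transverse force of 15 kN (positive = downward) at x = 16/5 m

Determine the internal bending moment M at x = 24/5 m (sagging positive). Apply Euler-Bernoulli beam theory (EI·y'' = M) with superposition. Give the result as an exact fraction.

M(24/5) = 57193/2000 kN·m

Load 1 — triangular load w₀=18 kN/m (0→w₀ over full span):
  M_1 = 3w₀Lx/20 - w₀L²/30 - w₀x³/(6L) = 3·18·8·(24/5)/20 - 18·8²/30 - 18·(24/5)³/(6·8) = 2976/125 kN·m
Load 2 — applied couple M₀=-11 kN·m at a=2 m (b=L-a=6):
  M_2 = R_Ax - M_A - M₀  [x>a] with R_A=-99/64, M_A=33/16 = (-99/64)·(24/5) - (33/16) - (-11) = 121/80 kN·m
Load 3 — applied couple M₀=6 kN·m at a=4 m (b=L-a=4):
  M_3 = R_Ax - M_A - M₀  [x>a] with R_A=9/8, M_A=3/2 = (9/8)·(24/5) - (3/2) - 6 = -21/10 kN·m
Load 4 — point force P=15 kN at a=16/5 m (b=L-a=24/5):
  M_4 = Pa²(a+3b)(L-x)/L³ - Pa²b/L²  [x>a] = 15·(16/5)²·((16/5)+3·(24/5))·(8-(24/5))/8³ - 15·(16/5)²·(24/5)/8² = 672/125 kN·m
Superposition: M = Σ M_i = 57193/2000 kN·m ≈ 28.596500 kN·m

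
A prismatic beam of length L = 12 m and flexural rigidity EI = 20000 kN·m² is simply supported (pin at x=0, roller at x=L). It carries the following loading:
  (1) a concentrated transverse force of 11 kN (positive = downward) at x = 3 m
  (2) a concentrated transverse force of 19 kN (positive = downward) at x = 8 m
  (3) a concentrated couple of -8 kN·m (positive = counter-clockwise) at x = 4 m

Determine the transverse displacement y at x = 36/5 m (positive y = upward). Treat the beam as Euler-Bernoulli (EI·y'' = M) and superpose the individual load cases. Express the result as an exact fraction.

Load 1 — point force P=11 kN at a=3 m (b=L-a=9):
  y_1 = -Pa(L-x)(2Lx-a²-x²)/(6LEI)  [x>a] = -11·3·(12-(36/5))·(2·12·(36/5)-3²-(36/5)²)/(6·12·20000) = -30789/2500000 m
Load 2 — point force P=19 kN at a=8 m (b=L-a=4):
  y_2 = -Pbx(L²-b²-x²)/(6LEI)  [x≤a] = -19·4·(36/5)·(12²-4²-(36/5)²)/(6·12·20000) = -2261/78125 m
Load 3 — applied couple M₀=-8 kN·m at a=4 m (b=L-a=8):
  y_3 = (M₀x³/(6L)-M₀(x-a)²/2+C₁x)/EI  [x>a] with C₁=M₀(3b²-L²)/(6L)=-16/3 = ((-8)·(36/5)³/(6·12)-(-8)·((36/5)-4)²/2+(-16/3)·(36/5))/20000 = -152/78125 m
Superposition: y = Σ y_i = -21601/500000 m ≈ -0.043202 m

y(36/5) = -21601/500000 m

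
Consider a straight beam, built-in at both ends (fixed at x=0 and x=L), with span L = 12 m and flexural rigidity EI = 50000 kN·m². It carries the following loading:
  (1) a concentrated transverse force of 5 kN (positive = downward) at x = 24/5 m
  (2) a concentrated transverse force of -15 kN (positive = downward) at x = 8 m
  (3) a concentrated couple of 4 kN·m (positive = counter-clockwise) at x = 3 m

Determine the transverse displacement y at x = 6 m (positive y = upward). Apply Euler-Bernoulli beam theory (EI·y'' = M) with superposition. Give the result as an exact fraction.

Load 1 — point force P=5 kN at a=24/5 m (b=L-a=36/5):
  y_1 = -Pa²(L-x)²(3bL-(3b+a)(L-x))/(6L³EI)  [x>a] = -5·(24/5)²·(12-6)²·(3·(36/5)·12-(3·(36/5)+(24/5))·(12-6))/(6·12³·50000) = -63/78125 m
Load 2 — point force P=-15 kN at a=8 m (b=L-a=4):
  y_2 = -Pb²x²(3aL-(3a+b)x)/(6L³EI)  [x≤a] = -(-15)·4²·6²·(3·8·12-(3·8+4)·6)/(6·12³·50000) = 1/500 m
Load 3 — applied couple M₀=4 kN·m at a=3 m (b=L-a=9):
  y_3 = (R_Ax³/6 - M_Ax²/2 - M₀(x-a)²/2)/EI  [x>a] with R_A=3/8, M_A=-3/4 = ((3/8)·6³/6 - (-3/4)·6²/2 - 4·(6-3)²/2)/50000 = 9/50000 m
Superposition: y = Σ y_i = 1717/1250000 m ≈ 0.001374 m

y(6) = 1717/1250000 m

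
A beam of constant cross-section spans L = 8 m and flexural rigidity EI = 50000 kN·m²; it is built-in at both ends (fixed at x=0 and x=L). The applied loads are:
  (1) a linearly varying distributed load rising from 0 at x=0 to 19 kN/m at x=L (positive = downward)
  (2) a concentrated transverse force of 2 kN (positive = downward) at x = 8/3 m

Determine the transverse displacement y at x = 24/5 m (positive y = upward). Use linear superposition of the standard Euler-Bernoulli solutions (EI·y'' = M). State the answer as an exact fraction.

y(24/5) = -7938688/3955078125 m

Load 1 — triangular load w₀=19 kN/m (0→w₀ over full span):
  y_1 = -w₀x²(L-x)²(x+2L)/(120LEI) = -19·(24/5)²·(8-(24/5))²·((24/5)+2·8)/(120·8·50000) = -94848/48828125 m
Load 2 — point force P=2 kN at a=8/3 m (b=L-a=16/3):
  y_2 = -Pa²(L-x)²(3bL-(3b+a)(L-x))/(6L³EI)  [x>a] = -2·(8/3)²·(8-(24/5))²·(3·(16/3)·8-(3·(16/3)+(8/3))·(8-(24/5)))/(6·8³·50000) = -2048/31640625 m
Superposition: y = Σ y_i = -7938688/3955078125 m ≈ -0.002007 m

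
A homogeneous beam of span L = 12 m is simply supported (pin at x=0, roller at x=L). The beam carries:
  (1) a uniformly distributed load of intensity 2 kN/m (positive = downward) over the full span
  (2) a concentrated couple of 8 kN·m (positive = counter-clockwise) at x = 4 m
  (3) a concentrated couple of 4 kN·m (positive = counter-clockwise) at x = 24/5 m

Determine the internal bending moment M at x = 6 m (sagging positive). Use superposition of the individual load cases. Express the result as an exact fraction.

Load 1 — uniform load w=2 kN/m over full span:
  M_1 = wx(L-x)/2 = 2·6·(12-6)/2 = 36 kN·m
Load 2 — applied couple M₀=8 kN·m at a=4 m (b=L-a=8):
  M_2 = M₀x/L - M₀  [x>a] = 8·6/12 - 8 = -4 kN·m
Load 3 — applied couple M₀=4 kN·m at a=24/5 m (b=L-a=36/5):
  M_3 = M₀x/L - M₀  [x>a] = 4·6/12 - 4 = -2 kN·m
Superposition: M = Σ M_i = 30 kN·m ≈ 30.000000 kN·m

M(6) = 30 kN·m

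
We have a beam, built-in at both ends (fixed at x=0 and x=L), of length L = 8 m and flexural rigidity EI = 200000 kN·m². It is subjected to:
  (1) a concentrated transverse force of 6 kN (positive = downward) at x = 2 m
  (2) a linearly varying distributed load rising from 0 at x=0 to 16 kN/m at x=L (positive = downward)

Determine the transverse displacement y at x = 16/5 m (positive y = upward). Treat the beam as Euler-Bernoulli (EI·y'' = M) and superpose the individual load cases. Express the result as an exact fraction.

Load 1 — point force P=6 kN at a=2 m (b=L-a=6):
  y_1 = -Pa²(L-x)²(3bL-(3b+a)(L-x))/(6L³EI)  [x>a] = -6·2²·(8-(16/5))²·(3·6·8-(3·6+2)·(8-(16/5)))/(6·8³·200000) = -27/625000 m
Load 2 — triangular load w₀=16 kN/m (0→w₀ over full span):
  y_2 = -w₀x²(L-x)²(x+2L)/(120LEI) = -16·(16/5)²·(8-(16/5))²·((16/5)+2·8)/(120·8·200000) = -18432/48828125 m
Superposition: y = Σ y_i = -164331/390625000 m ≈ -0.000421 m

y(16/5) = -164331/390625000 m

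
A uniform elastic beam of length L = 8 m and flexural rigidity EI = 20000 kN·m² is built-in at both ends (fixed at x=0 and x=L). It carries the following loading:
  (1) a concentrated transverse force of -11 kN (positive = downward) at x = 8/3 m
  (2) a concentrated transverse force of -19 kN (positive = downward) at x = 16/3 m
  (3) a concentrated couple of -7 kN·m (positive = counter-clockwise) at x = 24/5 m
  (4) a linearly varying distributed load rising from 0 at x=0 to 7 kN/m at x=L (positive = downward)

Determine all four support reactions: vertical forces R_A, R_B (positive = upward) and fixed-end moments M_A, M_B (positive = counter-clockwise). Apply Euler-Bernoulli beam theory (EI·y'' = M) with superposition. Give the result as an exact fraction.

R_A = -8011/1350 kN, M_A = -7832/675 kN·m, R_B = 5311/1350 kN, M_B = 3913/675 kN·m

Load 1 — point force P=-11 kN at a=8/3 m (b=L-a=16/3):
  R_A = Pb²(3a+b)/L³ = (-11)·(16/3)²·(3·(8/3)+(16/3))/8³ = -220/27 kN
  M_A = Pab²/L² = (-11)·(8/3)·(16/3)²/8² = -352/27 kN·m
  R_B = Pa²(a+3b)/L³ = (-11)·(8/3)²·((8/3)+3·(16/3))/8³ = -77/27 kN
  M_B = -Pa²b/L² = -(-11)·(8/3)²·(16/3)/8² = 176/27 kN·m
Load 2 — point force P=-19 kN at a=16/3 m (b=L-a=8/3):
  R_A = Pb²(3a+b)/L³ = (-19)·(8/3)²·(3·(16/3)+(8/3))/8³ = -133/27 kN
  M_A = Pab²/L² = (-19)·(16/3)·(8/3)²/8² = -304/27 kN·m
  R_B = Pa²(a+3b)/L³ = (-19)·(16/3)²·((16/3)+3·(8/3))/8³ = -380/27 kN
  M_B = -Pa²b/L² = -(-19)·(16/3)²·(8/3)/8² = 608/27 kN·m
Load 3 — applied couple M₀=-7 kN·m at a=24/5 m (b=L-a=16/5):
  R_A = 6M₀ab/L³ = 6·(-7)·(24/5)·(16/5)/8³ = -63/50 kN
  M_A = M₀b(2a-b)/L² = (-7)·(16/5)·(2·(24/5)-(16/5))/8² = -56/25 kN·m
  R_B = -6M₀ab/L³ = -6·(-7)·(24/5)·(16/5)/8³ = 63/50 kN
  M_B = M₀a(2b-a)/L² = (-7)·(24/5)·(2·(16/5)-(24/5))/8² = -21/25 kN·m
Load 4 — triangular load w₀=7 kN/m (0→w₀ over full span):
  R_A = 3w₀L/20 = 3·7·8/20 = 42/5 kN
  M_A = w₀L²/30 = 7·8²/30 = 224/15 kN·m
  R_B = 7w₀L/20 = 7·7·8/20 = 98/5 kN
  M_B = -w₀L²/20 = -7·8²/20 = -112/5 kN·m
Superposition: R_A = -8011/1350 kN, M_A = -7832/675 kN·m, R_B = 5311/1350 kN, M_B = 3913/675 kN·m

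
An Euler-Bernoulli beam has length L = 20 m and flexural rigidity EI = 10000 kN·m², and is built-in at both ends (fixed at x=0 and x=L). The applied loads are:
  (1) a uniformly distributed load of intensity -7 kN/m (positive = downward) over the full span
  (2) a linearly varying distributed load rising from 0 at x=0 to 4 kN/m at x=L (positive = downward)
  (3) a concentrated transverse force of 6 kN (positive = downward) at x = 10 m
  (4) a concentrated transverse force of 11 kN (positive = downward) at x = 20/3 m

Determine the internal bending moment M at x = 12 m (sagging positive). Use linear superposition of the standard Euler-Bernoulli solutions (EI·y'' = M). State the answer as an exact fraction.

Load 1 — uniform load w=-7 kN/m over full span:
  M_1 = wLx/2 - wL²/12 - wx²/2 = (-7)·20·12/2 - (-7)·20²/12 - (-7)·12²/2 = -308/3 kN·m
Load 2 — triangular load w₀=4 kN/m (0→w₀ over full span):
  M_2 = 3w₀Lx/20 - w₀L²/30 - w₀x³/(6L) = 3·4·20·12/20 - 4·20²/30 - 4·12³/(6·20) = 496/15 kN·m
Load 3 — point force P=6 kN at a=10 m (b=L-a=10):
  M_3 = Pa²(a+3b)(L-x)/L³ - Pa²b/L²  [x>a] = 6·10²·(10+3·10)·(20-12)/20³ - 6·10²·10/20² = 9 kN·m
Load 4 — point force P=11 kN at a=20/3 m (b=L-a=40/3):
  M_4 = Pa²(a+3b)(L-x)/L³ - Pa²b/L²  [x>a] = 11·(20/3)²·((20/3)+3·(40/3))·(20-12)/20³ - 11·(20/3)²·(40/3)/20² = 176/27 kN·m
Superposition: M = Σ M_i = -7301/135 kN·m ≈ -54.081481 kN·m

M(12) = -7301/135 kN·m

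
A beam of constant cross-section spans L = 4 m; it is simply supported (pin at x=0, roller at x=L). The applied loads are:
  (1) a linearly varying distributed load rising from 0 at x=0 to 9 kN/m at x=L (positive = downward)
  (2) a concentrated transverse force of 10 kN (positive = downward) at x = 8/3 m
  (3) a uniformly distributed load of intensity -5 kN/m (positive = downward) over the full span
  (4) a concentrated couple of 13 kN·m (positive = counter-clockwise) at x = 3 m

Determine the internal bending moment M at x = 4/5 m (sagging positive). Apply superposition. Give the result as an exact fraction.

Load 1 — triangular load w₀=9 kN/m (0→w₀ over full span):
  M_1 = w₀Lx/6 - w₀x³/(6L) = 9·4·(4/5)/6 - 9·(4/5)³/(6·4) = 576/125 kN·m
Load 2 — point force P=10 kN at a=8/3 m (b=L-a=4/3):
  M_2 = Pbx/L  [x≤a] = 10·(4/3)·(4/5)/4 = 8/3 kN·m
Load 3 — uniform load w=-5 kN/m over full span:
  M_3 = wx(L-x)/2 = (-5)·(4/5)·(4-(4/5))/2 = -32/5 kN·m
Load 4 — applied couple M₀=13 kN·m at a=3 m (b=L-a=1):
  M_4 = M₀x/L  [x≤a] = 13·(4/5)/4 = 13/5 kN·m
Superposition: M = Σ M_i = 1303/375 kN·m ≈ 3.474667 kN·m

M(4/5) = 1303/375 kN·m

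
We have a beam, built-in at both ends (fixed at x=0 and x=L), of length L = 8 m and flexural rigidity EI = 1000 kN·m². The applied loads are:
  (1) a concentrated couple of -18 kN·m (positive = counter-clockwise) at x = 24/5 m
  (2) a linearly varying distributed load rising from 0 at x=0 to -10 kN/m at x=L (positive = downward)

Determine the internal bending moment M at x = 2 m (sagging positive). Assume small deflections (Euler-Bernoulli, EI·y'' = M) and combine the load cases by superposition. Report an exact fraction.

Load 1 — applied couple M₀=-18 kN·m at a=24/5 m (b=L-a=16/5):
  M_1 = R_Ax - M_A  [x≤a] with R_A=-81/25, M_A=-144/25 = (-81/25)·2 - (-144/25) = -18/25 kN·m
Load 2 — triangular load w₀=-10 kN/m (0→w₀ over full span):
  M_2 = 3w₀Lx/20 - w₀L²/30 - w₀x³/(6L) = 3·(-10)·8·2/20 - (-10)·8²/30 - (-10)·2³/(6·8) = -1 kN·m
Superposition: M = Σ M_i = -43/25 kN·m ≈ -1.720000 kN·m

M(2) = -43/25 kN·m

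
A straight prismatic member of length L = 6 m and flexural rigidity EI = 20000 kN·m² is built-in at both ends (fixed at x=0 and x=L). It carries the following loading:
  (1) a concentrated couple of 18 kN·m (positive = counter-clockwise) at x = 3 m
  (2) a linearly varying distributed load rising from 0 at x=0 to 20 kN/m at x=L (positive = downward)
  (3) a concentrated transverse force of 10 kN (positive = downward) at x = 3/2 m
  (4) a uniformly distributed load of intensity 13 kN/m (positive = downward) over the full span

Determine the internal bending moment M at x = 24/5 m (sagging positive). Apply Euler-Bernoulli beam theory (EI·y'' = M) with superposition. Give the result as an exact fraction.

M(24/5) = -39/16 kN·m

Load 1 — applied couple M₀=18 kN·m at a=3 m (b=L-a=3):
  M_1 = R_Ax - M_A - M₀  [x>a] with R_A=9/2, M_A=9/2 = (9/2)·(24/5) - (9/2) - 18 = -9/10 kN·m
Load 2 — triangular load w₀=20 kN/m (0→w₀ over full span):
  M_2 = 3w₀Lx/20 - w₀L²/30 - w₀x³/(6L) = 3·20·6·(24/5)/20 - 20·6²/30 - 20·(24/5)³/(6·6) = 24/25 kN·m
Load 3 — point force P=10 kN at a=3/2 m (b=L-a=9/2):
  M_3 = Pa²(a+3b)(L-x)/L³ - Pa²b/L²  [x>a] = 10·(3/2)²·((3/2)+3·(9/2))·(6-(24/5))/6³ - 10·(3/2)²·(9/2)/6² = -15/16 kN·m
Load 4 — uniform load w=13 kN/m over full span:
  M_4 = wLx/2 - wL²/12 - wx²/2 = 13·6·(24/5)/2 - 13·6²/12 - 13·(24/5)²/2 = -39/25 kN·m
Superposition: M = Σ M_i = -39/16 kN·m ≈ -2.437500 kN·m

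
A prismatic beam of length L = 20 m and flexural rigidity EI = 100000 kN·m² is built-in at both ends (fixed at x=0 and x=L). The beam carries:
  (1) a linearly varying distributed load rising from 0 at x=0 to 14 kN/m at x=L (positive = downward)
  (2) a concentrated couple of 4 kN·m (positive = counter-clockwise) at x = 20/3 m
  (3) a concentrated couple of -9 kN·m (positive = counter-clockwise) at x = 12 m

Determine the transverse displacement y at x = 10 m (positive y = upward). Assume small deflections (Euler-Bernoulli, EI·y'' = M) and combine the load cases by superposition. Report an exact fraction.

Load 1 — triangular load w₀=14 kN/m (0→w₀ over full span):
  y_1 = -w₀x²(L-x)²(x+2L)/(120LEI) = -14·10²·(20-10)²·(10+2·20)/(120·20·100000) = -7/240 m
Load 2 — applied couple M₀=4 kN·m at a=20/3 m (b=L-a=40/3):
  y_2 = (R_Ax³/6 - M_Ax²/2 - M₀(x-a)²/2)/EI  [x>a] with R_A=4/15, M_A=0 = ((4/15)·10³/6 - 0·10²/2 - 4·(10-(20/3))²/2)/100000 = 1/4500 m
Load 3 — applied couple M₀=-9 kN·m at a=12 m (b=L-a=8):
  y_3 = (R_Ax³/6 - M_Ax²/2)/EI  [x≤a] with R_A=-81/125, M_A=-72/25 = ((-81/125)·10³/6 - (-72/25)·10²/2)/100000 = 9/25000 m
Superposition: y = Σ y_i = -12863/450000 m ≈ -0.028584 m

y(10) = -12863/450000 m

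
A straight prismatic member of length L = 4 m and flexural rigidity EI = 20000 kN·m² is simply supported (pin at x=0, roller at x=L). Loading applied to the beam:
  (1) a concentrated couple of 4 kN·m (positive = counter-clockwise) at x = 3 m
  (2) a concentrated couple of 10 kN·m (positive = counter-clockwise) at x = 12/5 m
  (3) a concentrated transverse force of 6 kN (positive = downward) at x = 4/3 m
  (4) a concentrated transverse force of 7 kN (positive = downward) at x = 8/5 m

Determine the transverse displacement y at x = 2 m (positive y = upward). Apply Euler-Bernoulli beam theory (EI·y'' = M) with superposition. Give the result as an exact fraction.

Load 1 — applied couple M₀=4 kN·m at a=3 m (b=L-a=1):
  y_1 = (M₀x³/(6L)+C₁x)/EI  [x≤a] with C₁=M₀(3b²-L²)/(6L)=-13/6 = (4·2³/(6·4)+(-13/6)·2)/20000 = -3/20000 m
Load 2 — applied couple M₀=10 kN·m at a=12/5 m (b=L-a=8/5):
  y_2 = (M₀x³/(6L)+C₁x)/EI  [x≤a] with C₁=M₀(3b²-L²)/(6L)=-52/15 = (10·2³/(6·4)+(-52/15)·2)/20000 = -9/50000 m
Load 3 — point force P=6 kN at a=4/3 m (b=L-a=8/3):
  y_3 = -Pa(L-x)(2Lx-a²-x²)/(6LEI)  [x>a] = -6·(4/3)·(4-2)·(2·4·2-(4/3)²-2²)/(6·4·20000) = -23/67500 m
Load 4 — point force P=7 kN at a=8/5 m (b=L-a=12/5):
  y_4 = -Pa(L-x)(2Lx-a²-x²)/(6LEI)  [x>a] = -7·(8/5)·(4-2)·(2·4·2-(8/5)²-2²)/(6·4·20000) = -413/937500 m
Superposition: y = Σ y_i = -75011/67500000 m ≈ -0.001111 m

y(2) = -75011/67500000 m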